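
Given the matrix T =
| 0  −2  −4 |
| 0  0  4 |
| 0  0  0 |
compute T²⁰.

T is strictly triangular, hence nilpotent: T³ = 0, so T²⁰ = 0.

[[0, 0, 0], [0, 0, 0], [0, 0, 0]]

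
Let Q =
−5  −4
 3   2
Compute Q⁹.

[[−2045, −2044], [1533, 1532]]

tr Q = −3 and det Q = 2, so the characteristic polynomial is λ² − (−3)λ + (2) with roots −1 and −2.
Eigenvectors give P = [[−1, 4], [1, −3]] with P⁻¹ = [[3, 4], [1, 1]], and Q = P·diag(−1, −2)·P⁻¹.
Then Q⁹ = P·diag(−1, −512)·P⁻¹ = [[1, −2048], [−1, 1536]] · [[3, 4], [1, 1]] = [[−2045, −2044], [1533, 1532]].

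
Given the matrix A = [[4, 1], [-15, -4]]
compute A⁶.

[[1, 0], [0, 1]]

A² = I (check: tr A = 0 and det A = -1), so A⁶ = I since 6 is even.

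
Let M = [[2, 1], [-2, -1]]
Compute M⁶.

M² = M (a projection; rank 1, trace 1), so M⁶ = M.

[[2, 1], [-2, -1]]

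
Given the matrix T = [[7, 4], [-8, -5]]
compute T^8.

[[13121, 6560], [-13120, -6559]]

tr T = 2 and det T = -3, so the characteristic polynomial is λ² − (2)λ + (-3) with roots 3 and -1.
Eigenvectors give P = [[1, 1], [-1, -2]] with P⁻¹ = [[2, 1], [-1, -1]], and T = P·diag(3, -1)·P⁻¹.
Then T^8 = P·diag(6561, 1)·P⁻¹ = [[6561, 1], [-6561, -2]] · [[2, 1], [-1, -1]] = [[13121, 6560], [-13120, -6559]].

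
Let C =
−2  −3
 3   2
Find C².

[[−5, 0], [0, −5]]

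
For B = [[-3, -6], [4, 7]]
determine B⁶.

[[-1455, -2184], [1456, 2185]]

tr B = 4 and det B = 3, so the characteristic polynomial is λ² − (4)λ + (3) with roots 3 and 1.
Eigenvectors give P = [[-1, 3], [1, -2]] with P⁻¹ = [[2, 3], [1, 1]], and B = P·diag(3, 1)·P⁻¹.
Then B⁶ = P·diag(729, 1)·P⁻¹ = [[-729, 3], [729, -2]] · [[2, 3], [1, 1]] = [[-1455, -2184], [1456, 2185]].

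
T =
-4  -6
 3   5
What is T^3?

tr T = 1 and det T = -2, so the characteristic polynomial is λ² − (1)λ + (-2) with roots -1 and 2.
Eigenvectors give P = [[2, -1], [-1, 1]] with P⁻¹ = [[1, 1], [1, 2]], and T = P·diag(-1, 2)·P⁻¹.
Then T^3 = P·diag(-1, 8)·P⁻¹ = [[-2, -8], [1, 8]] · [[1, 1], [1, 2]] = [[-10, -18], [9, 17]].

[[-10, -18], [9, 17]]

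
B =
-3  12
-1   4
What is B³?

[[-3, 12], [-1, 4]]

B² = B (a projection; rank 1, trace 1), so B³ = B.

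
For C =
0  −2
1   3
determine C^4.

tr C = 3 and det C = 2, so the characteristic polynomial is λ² − (3)λ + (2) with roots 1 and 2.
Eigenvectors give P = [[2, −1], [−1, 1]] with P⁻¹ = [[1, 1], [1, 2]], and C = P·diag(1, 2)·P⁻¹.
Then C^4 = P·diag(1, 16)·P⁻¹ = [[2, −16], [−1, 16]] · [[1, 1], [1, 2]] = [[−14, −30], [15, 31]].

[[−14, −30], [15, 31]]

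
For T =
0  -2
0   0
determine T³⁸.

T is strictly triangular, hence nilpotent: T² = 0, so T³⁸ = 0.

[[0, 0], [0, 0]]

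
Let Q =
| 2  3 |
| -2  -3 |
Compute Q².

[[-2, -3], [2, 3]]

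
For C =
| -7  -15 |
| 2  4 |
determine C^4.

[[91, 225], [-30, -74]]

tr C = -3 and det C = 2, so the characteristic polynomial is λ² − (-3)λ + (2) with roots -2 and -1.
Eigenvectors give P = [[-3, 5], [1, -2]] with P⁻¹ = [[-2, -5], [-1, -3]], and C = P·diag(-2, -1)·P⁻¹.
Then C^4 = P·diag(16, 1)·P⁻¹ = [[-48, 5], [16, -2]] · [[-2, -5], [-1, -3]] = [[91, 225], [-30, -74]].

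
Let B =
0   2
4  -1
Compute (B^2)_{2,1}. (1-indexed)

-4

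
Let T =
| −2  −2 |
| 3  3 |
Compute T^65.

T² = T (a projection; rank 1, trace 1), so T^65 = T.

[[−2, −2], [3, 3]]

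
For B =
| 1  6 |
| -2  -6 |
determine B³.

[[49, 114], [-38, -84]]

tr B = -5 and det B = 6, so the characteristic polynomial is λ² − (-5)λ + (6) with roots -2 and -3.
Eigenvectors give P = [[2, -3], [-1, 2]] with P⁻¹ = [[2, 3], [1, 2]], and B = P·diag(-2, -3)·P⁻¹.
Then B³ = P·diag(-8, -27)·P⁻¹ = [[-16, 81], [8, -54]] · [[2, 3], [1, 2]] = [[49, 114], [-38, -84]].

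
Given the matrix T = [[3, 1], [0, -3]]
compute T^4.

T^2 = [[9, 0], [0, 9]]
T^3 = [[27, 9], [0, -27]]
T^4 = [[81, 0], [0, 81]]

[[81, 0], [0, 81]]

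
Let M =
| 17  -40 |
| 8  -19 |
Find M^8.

[[-26239, 65600], [-13120, 32801]]

tr M = -2 and det M = -3, so the characteristic polynomial is λ² − (-2)λ + (-3) with roots 1 and -3.
Eigenvectors give P = [[5, 2], [2, 1]] with P⁻¹ = [[1, -2], [-2, 5]], and M = P·diag(1, -3)·P⁻¹.
Then M^8 = P·diag(1, 6561)·P⁻¹ = [[5, 13122], [2, 6561]] · [[1, -2], [-2, 5]] = [[-26239, 65600], [-13120, 32801]].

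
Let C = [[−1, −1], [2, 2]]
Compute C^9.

C² = C (a projection; rank 1, trace 1), so C^9 = C.

[[−1, −1], [2, 2]]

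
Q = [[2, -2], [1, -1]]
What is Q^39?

Q² = Q (a projection; rank 1, trace 1), so Q^39 = Q.

[[2, -2], [1, -1]]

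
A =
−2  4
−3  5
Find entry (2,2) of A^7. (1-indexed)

tr A = 3 and det A = 2, so the characteristic polynomial is λ² − (3)λ + (2) with roots 2 and 1.
Eigenvectors give P = [[1, −4], [1, −3]] with P⁻¹ = [[−3, 4], [−1, 1]], and A = P·diag(2, 1)·P⁻¹.
Then A^7 = P·diag(128, 1)·P⁻¹ = [[128, −4], [128, −3]] · [[−3, 4], [−1, 1]] = [[−380, 508], [−381, 509]].

509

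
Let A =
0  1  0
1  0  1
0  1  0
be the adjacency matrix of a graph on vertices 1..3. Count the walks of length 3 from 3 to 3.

The number of length-3 walks from vertex 3 to vertex 3 is entry (3,3) of A³, where A is the adjacency matrix.
A² = [[1, 0, 1], [0, 2, 0], [1, 0, 1]]
A³ = [[0, 2, 0], [2, 0, 2], [0, 2, 0]]

0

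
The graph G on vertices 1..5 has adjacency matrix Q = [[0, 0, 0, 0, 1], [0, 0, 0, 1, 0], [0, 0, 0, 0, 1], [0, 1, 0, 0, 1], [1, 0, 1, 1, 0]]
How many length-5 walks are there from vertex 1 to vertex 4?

The number of length-5 walks from vertex 1 to vertex 4 is entry (1,4) of Q^5, where Q is the adjacency matrix.
Q^2 = [[1, 0, 1, 1, 0], [0, 1, 0, 0, 1], [1, 0, 1, 1, 0], [1, 0, 1, 2, 0], [0, 1, 0, 0, 3]]
Q^3 = [[0, 1, 0, 0, 3], [1, 0, 1, 2, 0], [0, 1, 0, 0, 3], [0, 2, 0, 0, 4], [3, 0, 3, 4, 0]]
Q^4 = [[3, 0, 3, 4, 0], [0, 2, 0, 0, 4], [3, 0, 3, 4, 0], [4, 0, 4, 6, 0], [0, 4, 0, 0, 10]]
Q^5 = [[0, 4, 0, 0, 10], [4, 0, 4, 6, 0], [0, 4, 0, 0, 10], [0, 6, 0, 0, 14], [10, 0, 10, 14, 0]]

0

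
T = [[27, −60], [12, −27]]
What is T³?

[[243, −540], [108, −243]]

tr T = 0 and det T = −9, so the characteristic polynomial is λ² − (0)λ + (−9) with roots −3 and 3.
Eigenvectors give P = [[2, 5], [1, 2]] with P⁻¹ = [[−2, 5], [1, −2]], and T = P·diag(−3, 3)·P⁻¹.
Then T³ = P·diag(−27, 27)·P⁻¹ = [[−54, 135], [−27, 54]] · [[−2, 5], [1, −2]] = [[243, −540], [108, −243]].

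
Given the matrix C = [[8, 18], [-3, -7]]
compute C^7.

[[386, 774], [-129, -259]]

tr C = 1 and det C = -2, so the characteristic polynomial is λ² − (1)λ + (-2) with roots 2 and -1.
Eigenvectors give P = [[3, -2], [-1, 1]] with P⁻¹ = [[1, 2], [1, 3]], and C = P·diag(2, -1)·P⁻¹.
Then C^7 = P·diag(128, -1)·P⁻¹ = [[384, 2], [-128, -1]] · [[1, 2], [1, 3]] = [[386, 774], [-129, -259]].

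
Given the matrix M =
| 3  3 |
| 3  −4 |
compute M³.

[[45, 66], [66, −109]]

M² = [[18, −3], [−3, 25]]
M³ = [[45, 66], [66, −109]]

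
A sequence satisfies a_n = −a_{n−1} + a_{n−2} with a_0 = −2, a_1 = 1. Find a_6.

With companion matrix A = [[−1, 1], [1, 0]], [a_n, a_{n−1}]ᵀ = A·[a_{n−1}, a_{n−2}]ᵀ, so [a_6, a_5]ᵀ = A⁵·[a_1, a_0]ᵀ.
A⁵ = [[−8, 5], [5, −3]], giving [a_6, a_5]ᵀ = [[−18], [11]].

−18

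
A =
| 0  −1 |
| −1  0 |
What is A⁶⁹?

[[0, −1], [−1, 0]]

A² = I (check: tr A = 0 and det A = −1), so A⁶⁹ = A since 69 is odd.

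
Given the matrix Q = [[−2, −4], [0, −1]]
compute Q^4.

[[16, 60], [0, 1]]

Q^2 = [[4, 12], [0, 1]]
Q^3 = [[−8, −28], [0, −1]]
Q^4 = [[16, 60], [0, 1]]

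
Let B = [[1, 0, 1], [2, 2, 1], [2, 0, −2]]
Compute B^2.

[[3, 0, −1], [8, 4, 2], [−2, 0, 6]]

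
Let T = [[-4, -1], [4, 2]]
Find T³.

[[-40, -8], [32, 8]]

T² = [[12, 2], [-8, 0]]
T³ = [[-40, -8], [32, 8]]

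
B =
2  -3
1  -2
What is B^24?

[[1, 0], [0, 1]]

B² = I (check: tr B = 0 and det B = -1), so B^24 = I since 24 is even.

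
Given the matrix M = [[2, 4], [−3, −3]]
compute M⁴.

[[52, 44], [−33, −3]]

M² = [[−8, −4], [3, −3]]
M³ = [[−4, −20], [15, 21]]
M⁴ = [[52, 44], [−33, −3]]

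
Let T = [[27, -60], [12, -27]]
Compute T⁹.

tr T = 0 and det T = -9, so the characteristic polynomial is λ² − (0)λ + (-9) with roots 3 and -3.
Eigenvectors give P = [[5, 2], [2, 1]] with P⁻¹ = [[1, -2], [-2, 5]], and T = P·diag(3, -3)·P⁻¹.
Then T⁹ = P·diag(19683, -19683)·P⁻¹ = [[98415, -39366], [39366, -19683]] · [[1, -2], [-2, 5]] = [[177147, -393660], [78732, -177147]].

[[177147, -393660], [78732, -177147]]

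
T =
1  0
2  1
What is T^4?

T = I + N where N = [[0, 0], [2, 0]] is strictly lower-triangular, so N^2 = 0.
(I + N)^4 = I + 4·N = [[1, 0], [8, 1]].

[[1, 0], [8, 1]]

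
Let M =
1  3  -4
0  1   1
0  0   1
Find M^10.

[[1, 30, 95], [0, 1, 10], [0, 0, 1]]

M = I + N where N = [[0, 3, -4], [0, 0, 1], [0, 0, 0]] is strictly upper-triangular, so N^3 = 0.
(I + N)^10 = I + 10·N + 45·N^2 = [[1, 30, 95], [0, 1, 10], [0, 0, 1]].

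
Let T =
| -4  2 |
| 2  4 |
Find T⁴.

T² = [[20, 0], [0, 20]]
T³ = [[-80, 40], [40, 80]]
T⁴ = [[400, 0], [0, 400]]

[[400, 0], [0, 400]]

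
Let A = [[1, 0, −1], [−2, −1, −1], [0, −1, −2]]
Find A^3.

[[−1, −2, −4], [−4, −7, −12], [−4, −8, −15]]

A^2 = [[1, 1, 1], [0, 2, 5], [2, 3, 5]]
A^3 = [[−1, −2, −4], [−4, −7, −12], [−4, −8, −15]]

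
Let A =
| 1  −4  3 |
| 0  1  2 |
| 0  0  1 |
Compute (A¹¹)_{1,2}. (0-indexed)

A = I + N where N = [[0, −4, 3], [0, 0, 2], [0, 0, 0]] is strictly upper-triangular, so N³ = 0.
(I + N)¹¹ = I + 11·N + 55·N² = [[1, −44, −407], [0, 1, 22], [0, 0, 1]].

22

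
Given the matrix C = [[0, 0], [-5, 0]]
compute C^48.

[[0, 0], [0, 0]]

C is strictly triangular, hence nilpotent: C^2 = 0, so C^48 = 0.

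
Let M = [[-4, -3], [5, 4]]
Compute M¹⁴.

[[1, 0], [0, 1]]

M² = I (check: tr M = 0 and det M = -1), so M¹⁴ = I since 14 is even.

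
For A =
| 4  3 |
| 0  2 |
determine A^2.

[[16, 18], [0, 4]]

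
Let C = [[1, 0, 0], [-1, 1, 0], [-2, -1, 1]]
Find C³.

[[1, 0, 0], [-3, 1, 0], [-3, -3, 1]]

C = I + N where N = [[0, 0, 0], [-1, 0, 0], [-2, -1, 0]] is strictly lower-triangular, so N³ = 0.
(I + N)³ = I + 3·N + 3·N² = [[1, 0, 0], [-3, 1, 0], [-3, -3, 1]].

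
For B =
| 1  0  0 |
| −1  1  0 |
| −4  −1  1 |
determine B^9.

B = I + N where N = [[0, 0, 0], [−1, 0, 0], [−4, −1, 0]] is strictly lower-triangular, so N^3 = 0.
(I + N)^9 = I + 9·N + 36·N^2 = [[1, 0, 0], [−9, 1, 0], [0, −9, 1]].

[[1, 0, 0], [−9, 1, 0], [0, −9, 1]]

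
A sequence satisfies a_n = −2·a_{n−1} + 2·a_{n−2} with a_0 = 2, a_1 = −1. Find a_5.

−108

With companion matrix M = [[−2, 2], [1, 0]], [a_n, a_{n−1}]ᵀ = M·[a_{n−1}, a_{n−2}]ᵀ, so [a_5, a_4]ᵀ = M⁴·[a_1, a_0]ᵀ.
M⁴ = [[44, −32], [−16, 12]], giving [a_5, a_4]ᵀ = [[−108], [40]].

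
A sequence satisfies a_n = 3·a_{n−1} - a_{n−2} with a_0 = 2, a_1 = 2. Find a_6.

178

With companion matrix T = [[3, -1], [1, 0]], [a_n, a_{n−1}]ᵀ = T·[a_{n−1}, a_{n−2}]ᵀ, so [a_6, a_5]ᵀ = T⁵·[a_1, a_0]ᵀ.
T⁵ = [[144, -55], [55, -21]], giving [a_6, a_5]ᵀ = [[178], [68]].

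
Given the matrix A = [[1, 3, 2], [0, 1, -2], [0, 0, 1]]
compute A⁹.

[[1, 27, -198], [0, 1, -18], [0, 0, 1]]

A = I + N where N = [[0, 3, 2], [0, 0, -2], [0, 0, 0]] is strictly upper-triangular, so N³ = 0.
(I + N)⁹ = I + 9·N + 36·N² = [[1, 27, -198], [0, 1, -18], [0, 0, 1]].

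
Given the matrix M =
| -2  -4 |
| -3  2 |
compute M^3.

M^2 = [[16, 0], [0, 16]]
M^3 = [[-32, -64], [-48, 32]]

[[-32, -64], [-48, 32]]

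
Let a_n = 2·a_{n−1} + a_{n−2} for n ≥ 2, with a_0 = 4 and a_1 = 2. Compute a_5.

With companion matrix B = [[2, 1], [1, 0]], [a_n, a_{n−1}]ᵀ = B·[a_{n−1}, a_{n−2}]ᵀ, so [a_5, a_4]ᵀ = B^4·[a_1, a_0]ᵀ.
B^4 = [[29, 12], [12, 5]], giving [a_5, a_4]ᵀ = [[106], [44]].

106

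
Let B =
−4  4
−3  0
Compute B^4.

[[−176, 128], [−96, −48]]

B^2 = [[4, −16], [12, −12]]
B^3 = [[32, 16], [−12, 48]]
B^4 = [[−176, 128], [−96, −48]]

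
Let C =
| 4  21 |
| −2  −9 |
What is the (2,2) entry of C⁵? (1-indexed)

−1509

tr C = −5 and det C = 6, so the characteristic polynomial is λ² − (−5)λ + (6) with roots −3 and −2.
Eigenvectors give P = [[3, 7], [−1, −2]] with P⁻¹ = [[−2, −7], [1, 3]], and C = P·diag(−3, −2)·P⁻¹.
Then C⁵ = P·diag(−243, −32)·P⁻¹ = [[−729, −224], [243, 64]] · [[−2, −7], [1, 3]] = [[1234, 4431], [−422, −1509]].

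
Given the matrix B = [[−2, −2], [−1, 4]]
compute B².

[[6, −4], [−2, 18]]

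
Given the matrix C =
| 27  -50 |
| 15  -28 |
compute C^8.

tr C = -1 and det C = -6, so the characteristic polynomial is λ² − (-1)λ + (-6) with roots -3 and 2.
Eigenvectors give P = [[-5, 2], [-3, 1]] with P⁻¹ = [[1, -2], [3, -5]], and C = P·diag(-3, 2)·P⁻¹.
Then C^8 = P·diag(6561, 256)·P⁻¹ = [[-32805, 512], [-19683, 256]] · [[1, -2], [3, -5]] = [[-31269, 63050], [-18915, 38086]].

[[-31269, 63050], [-18915, 38086]]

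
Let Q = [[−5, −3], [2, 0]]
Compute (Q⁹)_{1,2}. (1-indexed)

−57513

tr Q = −5 and det Q = 6, so the characteristic polynomial is λ² − (−5)λ + (6) with roots −3 and −2.
Eigenvectors give P = [[−3, 1], [2, −1]] with P⁻¹ = [[−1, −1], [−2, −3]], and Q = P·diag(−3, −2)·P⁻¹.
Then Q⁹ = P·diag(−19683, −512)·P⁻¹ = [[59049, −512], [−39366, 512]] · [[−1, −1], [−2, −3]] = [[−58025, −57513], [38342, 37830]].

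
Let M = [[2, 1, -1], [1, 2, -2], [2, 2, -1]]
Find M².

[[3, 2, -3], [0, 1, -3], [4, 4, -5]]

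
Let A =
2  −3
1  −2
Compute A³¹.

[[2, −3], [1, −2]]

A² = I (check: tr A = 0 and det A = −1), so A³¹ = A since 31 is odd.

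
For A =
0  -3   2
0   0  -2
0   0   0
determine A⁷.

A is strictly triangular, hence nilpotent: A³ = 0, so A⁷ = 0.

[[0, 0, 0], [0, 0, 0], [0, 0, 0]]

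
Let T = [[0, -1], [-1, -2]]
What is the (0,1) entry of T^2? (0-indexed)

2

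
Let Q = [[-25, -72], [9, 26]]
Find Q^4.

[[-119, -360], [45, 136]]

tr Q = 1 and det Q = -2, so the characteristic polynomial is λ² − (1)λ + (-2) with roots 2 and -1.
Eigenvectors give P = [[-8, -3], [3, 1]] with P⁻¹ = [[1, 3], [-3, -8]], and Q = P·diag(2, -1)·P⁻¹.
Then Q^4 = P·diag(16, 1)·P⁻¹ = [[-128, -3], [48, 1]] · [[1, 3], [-3, -8]] = [[-119, -360], [45, 136]].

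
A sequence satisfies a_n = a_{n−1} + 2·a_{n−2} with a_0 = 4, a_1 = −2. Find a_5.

18

With companion matrix Q = [[1, 2], [1, 0]], [a_n, a_{n−1}]ᵀ = Q·[a_{n−1}, a_{n−2}]ᵀ, so [a_5, a_4]ᵀ = Q⁴·[a_1, a_0]ᵀ.
Q⁴ = [[11, 10], [5, 6]], giving [a_5, a_4]ᵀ = [[18], [14]].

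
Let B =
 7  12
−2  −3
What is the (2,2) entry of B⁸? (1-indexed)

−13119

tr B = 4 and det B = 3, so the characteristic polynomial is λ² − (4)λ + (3) with roots 3 and 1.
Eigenvectors give P = [[3, 2], [−1, −1]] with P⁻¹ = [[1, 2], [−1, −3]], and B = P·diag(3, 1)·P⁻¹.
Then B⁸ = P·diag(6561, 1)·P⁻¹ = [[19683, 2], [−6561, −1]] · [[1, 2], [−1, −3]] = [[19681, 39360], [−6560, −13119]].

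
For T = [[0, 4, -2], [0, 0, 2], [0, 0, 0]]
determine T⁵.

T is strictly triangular, hence nilpotent: T³ = 0, so T⁵ = 0.

[[0, 0, 0], [0, 0, 0], [0, 0, 0]]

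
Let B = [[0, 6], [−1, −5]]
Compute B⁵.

[[390, 1266], [−211, −665]]

tr B = −5 and det B = 6, so the characteristic polynomial is λ² − (−5)λ + (6) with roots −3 and −2.
Eigenvectors give P = [[−2, −3], [1, 1]] with P⁻¹ = [[1, 3], [−1, −2]], and B = P·diag(−3, −2)·P⁻¹.
Then B⁵ = P·diag(−243, −32)·P⁻¹ = [[486, 96], [−243, −32]] · [[1, 3], [−1, −2]] = [[390, 1266], [−211, −665]].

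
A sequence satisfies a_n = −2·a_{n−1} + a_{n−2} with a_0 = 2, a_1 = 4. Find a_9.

With companion matrix A = [[−2, 1], [1, 0]], [a_n, a_{n−1}]ᵀ = A·[a_{n−1}, a_{n−2}]ᵀ, so [a_9, a_8]ᵀ = A^8·[a_1, a_0]ᵀ.
A^8 = [[985, −408], [−408, 169]], giving [a_9, a_8]ᵀ = [[3124], [−1294]].

3124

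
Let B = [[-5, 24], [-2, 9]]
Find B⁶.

[[-2183, 8736], [-728, 2913]]

tr B = 4 and det B = 3, so the characteristic polynomial is λ² − (4)λ + (3) with roots 3 and 1.
Eigenvectors give P = [[3, -4], [1, -1]] with P⁻¹ = [[-1, 4], [-1, 3]], and B = P·diag(3, 1)·P⁻¹.
Then B⁶ = P·diag(729, 1)·P⁻¹ = [[2187, -4], [729, -1]] · [[-1, 4], [-1, 3]] = [[-2183, 8736], [-728, 2913]].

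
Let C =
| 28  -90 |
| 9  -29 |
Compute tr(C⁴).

tr C = -1 and det C = -2, so the characteristic polynomial is λ² − (-1)λ + (-2) with roots -2 and 1.
Eigenvectors give P = [[-3, -10], [-1, -3]] with P⁻¹ = [[3, -10], [-1, 3]], and C = P·diag(-2, 1)·P⁻¹.
Then C⁴ = P·diag(16, 1)·P⁻¹ = [[-48, -10], [-16, -3]] · [[3, -10], [-1, 3]] = [[-134, 450], [-45, 151]].

17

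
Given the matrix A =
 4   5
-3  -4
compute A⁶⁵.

[[4, 5], [-3, -4]]

A² = I (check: tr A = 0 and det A = -1), so A⁶⁵ = A since 65 is odd.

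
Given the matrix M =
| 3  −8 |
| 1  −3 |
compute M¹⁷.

[[3, −8], [1, −3]]

M² = I (check: tr M = 0 and det M = −1), so M¹⁷ = M since 17 is odd.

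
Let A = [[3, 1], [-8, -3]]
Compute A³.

A² = I (check: tr A = 0 and det A = -1), so A³ = A since 3 is odd.

[[3, 1], [-8, -3]]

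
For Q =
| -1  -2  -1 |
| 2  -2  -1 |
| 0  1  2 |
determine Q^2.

[[-3, 5, 1], [-6, -1, -2], [2, 0, 3]]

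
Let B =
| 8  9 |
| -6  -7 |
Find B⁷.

tr B = 1 and det B = -2, so the characteristic polynomial is λ² − (1)λ + (-2) with roots -1 and 2.
Eigenvectors give P = [[-1, 3], [1, -2]] with P⁻¹ = [[2, 3], [1, 1]], and B = P·diag(-1, 2)·P⁻¹.
Then B⁷ = P·diag(-1, 128)·P⁻¹ = [[1, 384], [-1, -256]] · [[2, 3], [1, 1]] = [[386, 387], [-258, -259]].

[[386, 387], [-258, -259]]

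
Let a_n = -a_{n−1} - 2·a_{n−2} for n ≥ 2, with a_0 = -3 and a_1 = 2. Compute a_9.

-16

With companion matrix Q = [[-1, -2], [1, 0]], [a_n, a_{n−1}]ᵀ = Q·[a_{n−1}, a_{n−2}]ᵀ, so [a_9, a_8]ᵀ = Q⁸·[a_1, a_0]ᵀ.
Q⁸ = [[-17, -6], [3, -14]], giving [a_9, a_8]ᵀ = [[-16], [48]].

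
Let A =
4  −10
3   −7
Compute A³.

tr A = −3 and det A = 2, so the characteristic polynomial is λ² − (−3)λ + (2) with roots −1 and −2.
Eigenvectors give P = [[2, −5], [1, −3]] with P⁻¹ = [[3, −5], [1, −2]], and A = P·diag(−1, −2)·P⁻¹.
Then A³ = P·diag(−1, −8)·P⁻¹ = [[−2, 40], [−1, 24]] · [[3, −5], [1, −2]] = [[34, −70], [21, −43]].

[[34, −70], [21, −43]]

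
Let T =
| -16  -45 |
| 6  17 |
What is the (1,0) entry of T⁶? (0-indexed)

126

tr T = 1 and det T = -2, so the characteristic polynomial is λ² − (1)λ + (-2) with roots 2 and -1.
Eigenvectors give P = [[5, -3], [-2, 1]] with P⁻¹ = [[-1, -3], [-2, -5]], and T = P·diag(2, -1)·P⁻¹.
Then T⁶ = P·diag(64, 1)·P⁻¹ = [[320, -3], [-128, 1]] · [[-1, -3], [-2, -5]] = [[-314, -945], [126, 379]].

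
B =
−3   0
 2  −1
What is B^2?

[[9, 0], [−8, 1]]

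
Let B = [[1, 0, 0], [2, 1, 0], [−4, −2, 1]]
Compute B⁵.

[[1, 0, 0], [10, 1, 0], [−60, −10, 1]]

B = I + N where N = [[0, 0, 0], [2, 0, 0], [−4, −2, 0]] is strictly lower-triangular, so N³ = 0.
(I + N)⁵ = I + 5·N + 10·N² = [[1, 0, 0], [10, 1, 0], [−60, −10, 1]].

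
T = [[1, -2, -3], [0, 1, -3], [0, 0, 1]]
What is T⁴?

T = I + N where N = [[0, -2, -3], [0, 0, -3], [0, 0, 0]] is strictly upper-triangular, so N³ = 0.
(I + N)⁴ = I + 4·N + 6·N² = [[1, -8, 24], [0, 1, -12], [0, 0, 1]].

[[1, -8, 24], [0, 1, -12], [0, 0, 1]]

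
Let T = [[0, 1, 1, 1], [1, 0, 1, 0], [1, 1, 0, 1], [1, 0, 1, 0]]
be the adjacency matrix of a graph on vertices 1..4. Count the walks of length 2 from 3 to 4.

The number of length-2 walks from vertex 3 to vertex 4 is entry (3,4) of T^2, where T is the adjacency matrix.
T^2 = [[3, 1, 2, 1], [1, 2, 1, 2], [2, 1, 3, 1], [1, 2, 1, 2]]

1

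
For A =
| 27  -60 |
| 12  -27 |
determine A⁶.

[[729, 0], [0, 729]]

tr A = 0 and det A = -9, so the characteristic polynomial is λ² − (0)λ + (-9) with roots -3 and 3.
Eigenvectors give P = [[-2, 5], [-1, 2]] with P⁻¹ = [[2, -5], [1, -2]], and A = P·diag(-3, 3)·P⁻¹.
Then A⁶ = P·diag(729, 729)·P⁻¹ = [[-1458, 3645], [-729, 1458]] · [[2, -5], [1, -2]] = [[729, 0], [0, 729]].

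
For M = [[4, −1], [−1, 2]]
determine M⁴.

[[325, −132], [−132, 61]]

M² = [[17, −6], [−6, 5]]
M³ = [[74, −29], [−29, 16]]
M⁴ = [[325, −132], [−132, 61]]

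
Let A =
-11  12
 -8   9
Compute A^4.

tr A = -2 and det A = -3, so the characteristic polynomial is λ² − (-2)λ + (-3) with roots -3 and 1.
Eigenvectors give P = [[3, 1], [2, 1]] with P⁻¹ = [[1, -1], [-2, 3]], and A = P·diag(-3, 1)·P⁻¹.
Then A^4 = P·diag(81, 1)·P⁻¹ = [[243, 1], [162, 1]] · [[1, -1], [-2, 3]] = [[241, -240], [160, -159]].

[[241, -240], [160, -159]]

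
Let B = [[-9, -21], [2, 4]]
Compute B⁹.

[[-134709, -402591], [38342, 114514]]

tr B = -5 and det B = 6, so the characteristic polynomial is λ² − (-5)λ + (6) with roots -2 and -3.
Eigenvectors give P = [[3, -7], [-1, 2]] with P⁻¹ = [[-2, -7], [-1, -3]], and B = P·diag(-2, -3)·P⁻¹.
Then B⁹ = P·diag(-512, -19683)·P⁻¹ = [[-1536, 137781], [512, -39366]] · [[-2, -7], [-1, -3]] = [[-134709, -402591], [38342, 114514]].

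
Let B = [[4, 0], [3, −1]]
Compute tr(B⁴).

B² = [[16, 0], [9, 1]]
B³ = [[64, 0], [39, −1]]
B⁴ = [[256, 0], [153, 1]]

257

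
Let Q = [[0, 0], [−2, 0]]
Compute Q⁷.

Q is strictly triangular, hence nilpotent: Q² = 0, so Q⁷ = 0.

[[0, 0], [0, 0]]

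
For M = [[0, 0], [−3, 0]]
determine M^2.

[[0, 0], [0, 0]]

M is strictly triangular, hence nilpotent: M^2 = 0, so M^2 = 0.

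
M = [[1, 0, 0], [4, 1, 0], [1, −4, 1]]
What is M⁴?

M = I + N where N = [[0, 0, 0], [4, 0, 0], [1, −4, 0]] is strictly lower-triangular, so N³ = 0.
(I + N)⁴ = I + 4·N + 6·N² = [[1, 0, 0], [16, 1, 0], [−92, −16, 1]].

[[1, 0, 0], [16, 1, 0], [−92, −16, 1]]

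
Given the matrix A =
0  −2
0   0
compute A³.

[[0, 0], [0, 0]]

A is strictly triangular, hence nilpotent: A² = 0, so A³ = 0.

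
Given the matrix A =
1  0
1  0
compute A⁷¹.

A² = A (a projection; rank 1, trace 1), so A⁷¹ = A.

[[1, 0], [1, 0]]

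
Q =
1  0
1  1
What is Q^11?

[[1, 0], [11, 1]]

Q = I + N where N = [[0, 0], [1, 0]] is strictly lower-triangular, so N^2 = 0.
(I + N)^11 = I + 11·N = [[1, 0], [11, 1]].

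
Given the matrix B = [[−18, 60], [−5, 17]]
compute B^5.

tr B = −1 and det B = −6, so the characteristic polynomial is λ² − (−1)λ + (−6) with roots 2 and −3.
Eigenvectors give P = [[−3, −4], [−1, −1]] with P⁻¹ = [[1, −4], [−1, 3]], and B = P·diag(2, −3)·P⁻¹.
Then B^5 = P·diag(32, −243)·P⁻¹ = [[−96, 972], [−32, 243]] · [[1, −4], [−1, 3]] = [[−1068, 3300], [−275, 857]].

[[−1068, 3300], [−275, 857]]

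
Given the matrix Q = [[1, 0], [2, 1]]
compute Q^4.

[[1, 0], [8, 1]]

Q = I + N where N = [[0, 0], [2, 0]] is strictly lower-triangular, so N^2 = 0.
(I + N)^4 = I + 4·N = [[1, 0], [8, 1]].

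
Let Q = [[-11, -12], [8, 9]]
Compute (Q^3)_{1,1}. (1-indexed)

-83

tr Q = -2 and det Q = -3, so the characteristic polynomial is λ² − (-2)λ + (-3) with roots 1 and -3.
Eigenvectors give P = [[1, 3], [-1, -2]] with P⁻¹ = [[-2, -3], [1, 1]], and Q = P·diag(1, -3)·P⁻¹.
Then Q^3 = P·diag(1, -27)·P⁻¹ = [[1, -81], [-1, 54]] · [[-2, -3], [1, 1]] = [[-83, -84], [56, 57]].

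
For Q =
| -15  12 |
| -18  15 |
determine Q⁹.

[[-98415, 78732], [-118098, 98415]]

tr Q = 0 and det Q = -9, so the characteristic polynomial is λ² − (0)λ + (-9) with roots -3 and 3.
Eigenvectors give P = [[-1, -2], [-1, -3]] with P⁻¹ = [[-3, 2], [1, -1]], and Q = P·diag(-3, 3)·P⁻¹.
Then Q⁹ = P·diag(-19683, 19683)·P⁻¹ = [[19683, -39366], [19683, -59049]] · [[-3, 2], [1, -1]] = [[-98415, 78732], [-118098, 98415]].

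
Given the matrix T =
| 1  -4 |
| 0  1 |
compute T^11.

T = I + N where N = [[0, -4], [0, 0]] is strictly upper-triangular, so N^2 = 0.
(I + N)^11 = I + 11·N = [[1, -44], [0, 1]].

[[1, -44], [0, 1]]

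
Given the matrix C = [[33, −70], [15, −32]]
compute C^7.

tr C = 1 and det C = −6, so the characteristic polynomial is λ² − (1)λ + (−6) with roots −2 and 3.
Eigenvectors give P = [[2, 7], [1, 3]] with P⁻¹ = [[−3, 7], [1, −2]], and C = P·diag(−2, 3)·P⁻¹.
Then C^7 = P·diag(−128, 2187)·P⁻¹ = [[−256, 15309], [−128, 6561]] · [[−3, 7], [1, −2]] = [[16077, −32410], [6945, −14018]].

[[16077, −32410], [6945, −14018]]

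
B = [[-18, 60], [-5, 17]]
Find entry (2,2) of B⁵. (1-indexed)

tr B = -1 and det B = -6, so the characteristic polynomial is λ² − (-1)λ + (-6) with roots 2 and -3.
Eigenvectors give P = [[3, -4], [1, -1]] with P⁻¹ = [[-1, 4], [-1, 3]], and B = P·diag(2, -3)·P⁻¹.
Then B⁵ = P·diag(32, -243)·P⁻¹ = [[96, 972], [32, 243]] · [[-1, 4], [-1, 3]] = [[-1068, 3300], [-275, 857]].

857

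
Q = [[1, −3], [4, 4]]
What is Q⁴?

Q² = [[−11, −15], [20, 4]]
Q³ = [[−71, −27], [36, −44]]
Q⁴ = [[−179, 105], [−140, −284]]

[[−179, 105], [−140, −284]]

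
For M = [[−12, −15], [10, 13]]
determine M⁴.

[[−114, −195], [130, 211]]

tr M = 1 and det M = −6, so the characteristic polynomial is λ² − (1)λ + (−6) with roots −2 and 3.
Eigenvectors give P = [[3, −1], [−2, 1]] with P⁻¹ = [[1, 1], [2, 3]], and M = P·diag(−2, 3)·P⁻¹.
Then M⁴ = P·diag(16, 81)·P⁻¹ = [[48, −81], [−32, 81]] · [[1, 1], [2, 3]] = [[−114, −195], [130, 211]].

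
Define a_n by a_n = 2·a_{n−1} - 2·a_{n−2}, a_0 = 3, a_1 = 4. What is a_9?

With companion matrix A = [[2, -2], [1, 0]], [a_n, a_{n−1}]ᵀ = A·[a_{n−1}, a_{n−2}]ᵀ, so [a_9, a_8]ᵀ = A^8·[a_1, a_0]ᵀ.
A^8 = [[16, 0], [0, 16]], giving [a_9, a_8]ᵀ = [[64], [48]].

64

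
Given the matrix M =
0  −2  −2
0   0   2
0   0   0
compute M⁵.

[[0, 0, 0], [0, 0, 0], [0, 0, 0]]

M is strictly triangular, hence nilpotent: M³ = 0, so M⁵ = 0.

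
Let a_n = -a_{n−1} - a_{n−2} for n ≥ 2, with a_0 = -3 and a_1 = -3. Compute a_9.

-3

With companion matrix T = [[-1, -1], [1, 0]], [a_n, a_{n−1}]ᵀ = T·[a_{n−1}, a_{n−2}]ᵀ, so [a_9, a_8]ᵀ = T^8·[a_1, a_0]ᵀ.
T^8 = [[0, 1], [-1, -1]], giving [a_9, a_8]ᵀ = [[-3], [6]].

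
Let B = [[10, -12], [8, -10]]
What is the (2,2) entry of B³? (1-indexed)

tr B = 0 and det B = -4, so the characteristic polynomial is λ² − (0)λ + (-4) with roots 2 and -2.
Eigenvectors give P = [[3, -1], [2, -1]] with P⁻¹ = [[1, -1], [2, -3]], and B = P·diag(2, -2)·P⁻¹.
Then B³ = P·diag(8, -8)·P⁻¹ = [[24, 8], [16, 8]] · [[1, -1], [2, -3]] = [[40, -48], [32, -40]].

-40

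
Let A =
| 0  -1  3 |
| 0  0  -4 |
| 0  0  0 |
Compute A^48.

A is strictly triangular, hence nilpotent: A^3 = 0, so A^48 = 0.

[[0, 0, 0], [0, 0, 0], [0, 0, 0]]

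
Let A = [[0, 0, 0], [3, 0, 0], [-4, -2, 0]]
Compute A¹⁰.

A is strictly triangular, hence nilpotent: A³ = 0, so A¹⁰ = 0.

[[0, 0, 0], [0, 0, 0], [0, 0, 0]]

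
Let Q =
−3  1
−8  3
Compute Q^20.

[[1, 0], [0, 1]]

Q² = I (check: tr Q = 0 and det Q = −1), so Q^20 = I since 20 is even.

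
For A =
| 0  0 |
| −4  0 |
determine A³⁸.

A is strictly triangular, hence nilpotent: A² = 0, so A³⁸ = 0.

[[0, 0], [0, 0]]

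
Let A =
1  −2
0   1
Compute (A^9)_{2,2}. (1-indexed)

A = I + N where N = [[0, −2], [0, 0]] is strictly upper-triangular, so N^2 = 0.
(I + N)^9 = I + 9·N = [[1, −18], [0, 1]].

1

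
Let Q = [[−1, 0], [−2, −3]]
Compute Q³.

tr Q = −4 and det Q = 3, so the characteristic polynomial is λ² − (−4)λ + (3) with roots −3 and −1.
Eigenvectors give P = [[0, 1], [1, −1]] with P⁻¹ = [[1, 1], [1, 0]], and Q = P·diag(−3, −1)·P⁻¹.
Then Q³ = P·diag(−27, −1)·P⁻¹ = [[0, −1], [−27, 1]] · [[1, 1], [1, 0]] = [[−1, 0], [−26, −27]].

[[−1, 0], [−26, −27]]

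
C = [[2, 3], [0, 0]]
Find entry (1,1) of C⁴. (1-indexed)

16

C² = [[4, 6], [0, 0]]
C³ = [[8, 12], [0, 0]]
C⁴ = [[16, 24], [0, 0]]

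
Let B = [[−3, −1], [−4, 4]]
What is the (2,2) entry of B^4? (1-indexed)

404

B^2 = [[13, −1], [−4, 20]]
B^3 = [[−35, −17], [−68, 84]]
B^4 = [[173, −33], [−132, 404]]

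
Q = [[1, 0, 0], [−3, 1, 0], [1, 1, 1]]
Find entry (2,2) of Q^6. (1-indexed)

1

Q = I + N where N = [[0, 0, 0], [−3, 0, 0], [1, 1, 0]] is strictly lower-triangular, so N^3 = 0.
(I + N)^6 = I + 6·N + 15·N^2 = [[1, 0, 0], [−18, 1, 0], [−39, 6, 1]].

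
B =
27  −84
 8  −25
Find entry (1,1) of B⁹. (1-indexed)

137787

tr B = 2 and det B = −3, so the characteristic polynomial is λ² − (2)λ + (−3) with roots −1 and 3.
Eigenvectors give P = [[3, 7], [1, 2]] with P⁻¹ = [[−2, 7], [1, −3]], and B = P·diag(−1, 3)·P⁻¹.
Then B⁹ = P·diag(−1, 19683)·P⁻¹ = [[−3, 137781], [−1, 39366]] · [[−2, 7], [1, −3]] = [[137787, −413364], [39368, −118105]].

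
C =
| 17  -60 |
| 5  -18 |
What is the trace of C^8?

tr C = -1 and det C = -6, so the characteristic polynomial is λ² − (-1)λ + (-6) with roots -3 and 2.
Eigenvectors give P = [[-3, -4], [-1, -1]] with P⁻¹ = [[1, -4], [-1, 3]], and C = P·diag(-3, 2)·P⁻¹.
Then C^8 = P·diag(6561, 256)·P⁻¹ = [[-19683, -1024], [-6561, -256]] · [[1, -4], [-1, 3]] = [[-18659, 75660], [-6305, 25476]].

6817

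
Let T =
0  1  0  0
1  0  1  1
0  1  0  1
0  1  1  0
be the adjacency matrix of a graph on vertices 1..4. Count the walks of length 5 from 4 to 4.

The number of length-5 walks from vertex 4 to vertex 4 is entry (4,4) of T⁵, where T is the adjacency matrix.
T² = [[1, 0, 1, 1], [0, 3, 1, 1], [1, 1, 2, 1], [1, 1, 1, 2]]
T³ = [[0, 3, 1, 1], [3, 2, 4, 4], [1, 4, 2, 3], [1, 4, 3, 2]]
T⁴ = [[3, 2, 4, 4], [2, 11, 6, 6], [4, 6, 7, 6], [4, 6, 6, 7]]
T⁵ = [[2, 11, 6, 6], [11, 14, 17, 17], [6, 17, 12, 13], [6, 17, 13, 12]]

12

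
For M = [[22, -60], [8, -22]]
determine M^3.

[[88, -240], [32, -88]]

tr M = 0 and det M = -4, so the characteristic polynomial is λ² − (0)λ + (-4) with roots 2 and -2.
Eigenvectors give P = [[3, -5], [1, -2]] with P⁻¹ = [[2, -5], [1, -3]], and M = P·diag(2, -2)·P⁻¹.
Then M^3 = P·diag(8, -8)·P⁻¹ = [[24, 40], [8, 16]] · [[2, -5], [1, -3]] = [[88, -240], [32, -88]].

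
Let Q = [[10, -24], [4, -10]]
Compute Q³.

[[40, -96], [16, -40]]

tr Q = 0 and det Q = -4, so the characteristic polynomial is λ² − (0)λ + (-4) with roots 2 and -2.
Eigenvectors give P = [[-3, -2], [-1, -1]] with P⁻¹ = [[-1, 2], [1, -3]], and Q = P·diag(2, -2)·P⁻¹.
Then Q³ = P·diag(8, -8)·P⁻¹ = [[-24, 16], [-8, 8]] · [[-1, 2], [1, -3]] = [[40, -96], [16, -40]].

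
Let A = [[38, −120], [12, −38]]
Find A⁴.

tr A = 0 and det A = −4, so the characteristic polynomial is λ² − (0)λ + (−4) with roots 2 and −2.
Eigenvectors give P = [[10, 3], [3, 1]] with P⁻¹ = [[1, −3], [−3, 10]], and A = P·diag(2, −2)·P⁻¹.
Then A⁴ = P·diag(16, 16)·P⁻¹ = [[160, 48], [48, 16]] · [[1, −3], [−3, 10]] = [[16, 0], [0, 16]].

[[16, 0], [0, 16]]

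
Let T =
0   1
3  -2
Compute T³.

[[-6, 7], [21, -20]]

T² = [[3, -2], [-6, 7]]
T³ = [[-6, 7], [21, -20]]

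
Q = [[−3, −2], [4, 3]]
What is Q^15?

Q² = I (check: tr Q = 0 and det Q = −1), so Q^15 = Q since 15 is odd.

[[−3, −2], [4, 3]]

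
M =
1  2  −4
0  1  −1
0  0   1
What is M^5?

[[1, 10, −40], [0, 1, −5], [0, 0, 1]]

M = I + N where N = [[0, 2, −4], [0, 0, −1], [0, 0, 0]] is strictly upper-triangular, so N^3 = 0.
(I + N)^5 = I + 5·N + 10·N^2 = [[1, 10, −40], [0, 1, −5], [0, 0, 1]].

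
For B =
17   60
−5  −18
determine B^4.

[[−179, −780], [65, 276]]

tr B = −1 and det B = −6, so the characteristic polynomial is λ² − (−1)λ + (−6) with roots 2 and −3.
Eigenvectors give P = [[4, −3], [−1, 1]] with P⁻¹ = [[1, 3], [1, 4]], and B = P·diag(2, −3)·P⁻¹.
Then B^4 = P·diag(16, 81)·P⁻¹ = [[64, −243], [−16, 81]] · [[1, 3], [1, 4]] = [[−179, −780], [65, 276]].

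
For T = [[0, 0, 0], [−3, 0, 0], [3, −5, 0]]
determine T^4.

T is strictly triangular, hence nilpotent: T^3 = 0, so T^4 = 0.

[[0, 0, 0], [0, 0, 0], [0, 0, 0]]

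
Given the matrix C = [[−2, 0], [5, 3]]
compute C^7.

tr C = 1 and det C = −6, so the characteristic polynomial is λ² − (1)λ + (−6) with roots 3 and −2.
Eigenvectors give P = [[0, −1], [1, 1]] with P⁻¹ = [[1, 1], [−1, 0]], and C = P·diag(3, −2)·P⁻¹.
Then C^7 = P·diag(2187, −128)·P⁻¹ = [[0, 128], [2187, −128]] · [[1, 1], [−1, 0]] = [[−128, 0], [2315, 2187]].

[[−128, 0], [2315, 2187]]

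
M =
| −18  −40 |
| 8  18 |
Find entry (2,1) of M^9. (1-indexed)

tr M = 0 and det M = −4, so the characteristic polynomial is λ² − (0)λ + (−4) with roots −2 and 2.
Eigenvectors give P = [[−5, 2], [2, −1]] with P⁻¹ = [[−1, −2], [−2, −5]], and M = P·diag(−2, 2)·P⁻¹.
Then M^9 = P·diag(−512, 512)·P⁻¹ = [[2560, 1024], [−1024, −512]] · [[−1, −2], [−2, −5]] = [[−4608, −10240], [2048, 4608]].

2048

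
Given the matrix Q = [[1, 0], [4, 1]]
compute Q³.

[[1, 0], [12, 1]]

Q = I + N where N = [[0, 0], [4, 0]] is strictly lower-triangular, so N² = 0.
(I + N)³ = I + 3·N = [[1, 0], [12, 1]].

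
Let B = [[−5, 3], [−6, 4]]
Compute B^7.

tr B = −1 and det B = −2, so the characteristic polynomial is λ² − (−1)λ + (−2) with roots 1 and −2.
Eigenvectors give P = [[−1, 1], [−2, 1]] with P⁻¹ = [[1, −1], [2, −1]], and B = P·diag(1, −2)·P⁻¹.
Then B^7 = P·diag(1, −128)·P⁻¹ = [[−1, −128], [−2, −128]] · [[1, −1], [2, −1]] = [[−257, 129], [−258, 130]].

[[−257, 129], [−258, 130]]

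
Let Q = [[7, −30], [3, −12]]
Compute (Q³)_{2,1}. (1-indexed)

tr Q = −5 and det Q = 6, so the characteristic polynomial is λ² − (−5)λ + (6) with roots −3 and −2.
Eigenvectors give P = [[3, 10], [1, 3]] with P⁻¹ = [[−3, 10], [1, −3]], and Q = P·diag(−3, −2)·P⁻¹.
Then Q³ = P·diag(−27, −8)·P⁻¹ = [[−81, −80], [−27, −24]] · [[−3, 10], [1, −3]] = [[163, −570], [57, −198]].

57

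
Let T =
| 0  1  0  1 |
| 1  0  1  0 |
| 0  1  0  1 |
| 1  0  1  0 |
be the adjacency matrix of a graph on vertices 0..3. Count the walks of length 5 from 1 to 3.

The number of length-5 walks from vertex 1 to vertex 3 is entry (1,3) of T⁵, where T is the adjacency matrix.
T² = [[2, 0, 2, 0], [0, 2, 0, 2], [2, 0, 2, 0], [0, 2, 0, 2]]
T³ = [[0, 4, 0, 4], [4, 0, 4, 0], [0, 4, 0, 4], [4, 0, 4, 0]]
T⁴ = [[8, 0, 8, 0], [0, 8, 0, 8], [8, 0, 8, 0], [0, 8, 0, 8]]
T⁵ = [[0, 16, 0, 16], [16, 0, 16, 0], [0, 16, 0, 16], [16, 0, 16, 0]]

0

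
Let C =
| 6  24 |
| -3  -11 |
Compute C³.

tr C = -5 and det C = 6, so the characteristic polynomial is λ² − (-5)λ + (6) with roots -2 and -3.
Eigenvectors give P = [[-3, -8], [1, 3]] with P⁻¹ = [[-3, -8], [1, 3]], and C = P·diag(-2, -3)·P⁻¹.
Then C³ = P·diag(-8, -27)·P⁻¹ = [[24, 216], [-8, -81]] · [[-3, -8], [1, 3]] = [[144, 456], [-57, -179]].

[[144, 456], [-57, -179]]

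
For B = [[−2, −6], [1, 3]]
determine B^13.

[[−2, −6], [1, 3]]

B² = B (a projection; rank 1, trace 1), so B^13 = B.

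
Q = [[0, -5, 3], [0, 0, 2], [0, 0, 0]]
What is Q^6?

Q is strictly triangular, hence nilpotent: Q^3 = 0, so Q^6 = 0.

[[0, 0, 0], [0, 0, 0], [0, 0, 0]]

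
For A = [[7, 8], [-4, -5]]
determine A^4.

[[161, 160], [-80, -79]]

tr A = 2 and det A = -3, so the characteristic polynomial is λ² − (2)λ + (-3) with roots 3 and -1.
Eigenvectors give P = [[-2, -1], [1, 1]] with P⁻¹ = [[-1, -1], [1, 2]], and A = P·diag(3, -1)·P⁻¹.
Then A^4 = P·diag(81, 1)·P⁻¹ = [[-162, -1], [81, 1]] · [[-1, -1], [1, 2]] = [[161, 160], [-80, -79]].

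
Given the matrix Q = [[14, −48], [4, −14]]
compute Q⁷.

tr Q = 0 and det Q = −4, so the characteristic polynomial is λ² − (0)λ + (−4) with roots −2 and 2.
Eigenvectors give P = [[−3, 4], [−1, 1]] with P⁻¹ = [[1, −4], [1, −3]], and Q = P·diag(−2, 2)·P⁻¹.
Then Q⁷ = P·diag(−128, 128)·P⁻¹ = [[384, 512], [128, 128]] · [[1, −4], [1, −3]] = [[896, −3072], [256, −896]].

[[896, −3072], [256, −896]]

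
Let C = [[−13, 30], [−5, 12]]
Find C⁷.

[[−6817, 13890], [−2315, 4758]]

tr C = −1 and det C = −6, so the characteristic polynomial is λ² − (−1)λ + (−6) with roots 2 and −3.
Eigenvectors give P = [[−2, 3], [−1, 1]] with P⁻¹ = [[1, −3], [1, −2]], and C = P·diag(2, −3)·P⁻¹.
Then C⁷ = P·diag(128, −2187)·P⁻¹ = [[−256, −6561], [−128, −2187]] · [[1, −3], [1, −2]] = [[−6817, 13890], [−2315, 4758]].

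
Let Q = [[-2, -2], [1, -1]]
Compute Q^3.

Q^2 = [[2, 6], [-3, -1]]
Q^3 = [[2, -10], [5, 7]]

[[2, -10], [5, 7]]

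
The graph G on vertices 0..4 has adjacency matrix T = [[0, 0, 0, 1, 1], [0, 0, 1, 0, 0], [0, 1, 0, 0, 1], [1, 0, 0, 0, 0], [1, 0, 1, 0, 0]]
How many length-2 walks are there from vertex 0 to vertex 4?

The number of length-2 walks from vertex 0 to vertex 4 is entry (0,4) of T², where T is the adjacency matrix.
T² = [[2, 0, 1, 0, 0], [0, 1, 0, 0, 1], [1, 0, 2, 0, 0], [0, 0, 0, 1, 1], [0, 1, 0, 1, 2]]

0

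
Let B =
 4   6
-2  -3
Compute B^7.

[[4, 6], [-2, -3]]

B² = B (a projection; rank 1, trace 1), so B^7 = B.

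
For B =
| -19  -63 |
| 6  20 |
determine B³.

tr B = 1 and det B = -2, so the characteristic polynomial is λ² − (1)λ + (-2) with roots 2 and -1.
Eigenvectors give P = [[3, 7], [-1, -2]] with P⁻¹ = [[-2, -7], [1, 3]], and B = P·diag(2, -1)·P⁻¹.
Then B³ = P·diag(8, -1)·P⁻¹ = [[24, -7], [-8, 2]] · [[-2, -7], [1, 3]] = [[-55, -189], [18, 62]].

[[-55, -189], [18, 62]]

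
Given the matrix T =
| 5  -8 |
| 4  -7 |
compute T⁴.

[[-79, 160], [-80, 161]]

tr T = -2 and det T = -3, so the characteristic polynomial is λ² − (-2)λ + (-3) with roots -3 and 1.
Eigenvectors give P = [[-1, -2], [-1, -1]] with P⁻¹ = [[1, -2], [-1, 1]], and T = P·diag(-3, 1)·P⁻¹.
Then T⁴ = P·diag(81, 1)·P⁻¹ = [[-81, -2], [-81, -1]] · [[1, -2], [-1, 1]] = [[-79, 160], [-80, 161]].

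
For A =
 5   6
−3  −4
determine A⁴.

[[31, 30], [−15, −14]]

tr A = 1 and det A = −2, so the characteristic polynomial is λ² − (1)λ + (−2) with roots −1 and 2.
Eigenvectors give P = [[−1, 2], [1, −1]] with P⁻¹ = [[1, 2], [1, 1]], and A = P·diag(−1, 2)·P⁻¹.
Then A⁴ = P·diag(1, 16)·P⁻¹ = [[−1, 32], [1, −16]] · [[1, 2], [1, 1]] = [[31, 30], [−15, −14]].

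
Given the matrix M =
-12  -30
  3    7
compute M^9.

[[-192222, -575130], [57513, 172027]]

tr M = -5 and det M = 6, so the characteristic polynomial is λ² − (-5)λ + (6) with roots -2 and -3.
Eigenvectors give P = [[-3, 10], [1, -3]] with P⁻¹ = [[3, 10], [1, 3]], and M = P·diag(-2, -3)·P⁻¹.
Then M^9 = P·diag(-512, -19683)·P⁻¹ = [[1536, -196830], [-512, 59049]] · [[3, 10], [1, 3]] = [[-192222, -575130], [57513, 172027]].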